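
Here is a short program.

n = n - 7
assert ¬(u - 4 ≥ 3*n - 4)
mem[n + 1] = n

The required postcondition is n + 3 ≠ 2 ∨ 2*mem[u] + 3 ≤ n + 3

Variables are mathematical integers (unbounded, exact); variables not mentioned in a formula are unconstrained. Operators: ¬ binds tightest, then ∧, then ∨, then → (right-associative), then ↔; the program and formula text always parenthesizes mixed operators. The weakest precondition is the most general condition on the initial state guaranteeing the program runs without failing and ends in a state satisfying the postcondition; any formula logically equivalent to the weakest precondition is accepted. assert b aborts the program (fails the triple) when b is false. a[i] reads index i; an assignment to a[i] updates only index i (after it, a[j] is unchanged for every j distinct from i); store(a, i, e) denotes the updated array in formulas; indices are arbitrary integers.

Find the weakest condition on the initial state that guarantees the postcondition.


Working backward. After the program, the postcondition n + 3 ≠ 2 ∨ 2*mem[u] + 3 ≤ n + 3 must hold; in canonical form it is n ≠ -1 ∨ 2*mem[u] ≤ n.
Before mem[n + 1] := n: n ≠ -1 ∨ 2*store(mem, n + 1, n)[u] ≤ n
Before assert ¬(u - 4 ≥ 3*n - 4): (¬(u ≥ 3*n)) ∧ (n ≠ -1 ∨ 2*store(mem, n + 1, n)[u] ≤ n)
Before n := n - 7: (¬(u ≥ 3*n - 21)) ∧ (n ≠ 6 ∨ 2*store(mem, n - 6, n - 7)[u] ≤ n - 7)
Answer: WP = (¬(u ≥ 3*n - 21)) ∧ (n ≠ 6 ∨ 2*store(mem, n - 6, n - 7)[u] ≤ n - 7)


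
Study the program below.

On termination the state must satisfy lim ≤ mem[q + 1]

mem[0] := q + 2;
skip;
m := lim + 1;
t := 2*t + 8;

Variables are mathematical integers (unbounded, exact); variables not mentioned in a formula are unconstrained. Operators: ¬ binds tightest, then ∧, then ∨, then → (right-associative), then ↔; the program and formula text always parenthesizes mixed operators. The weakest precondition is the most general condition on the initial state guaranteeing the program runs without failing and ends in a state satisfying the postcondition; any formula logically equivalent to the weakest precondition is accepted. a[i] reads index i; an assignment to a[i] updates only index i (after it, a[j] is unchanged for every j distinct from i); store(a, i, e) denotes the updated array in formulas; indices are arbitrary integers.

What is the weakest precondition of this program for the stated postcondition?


Working backward. After the program, lim ≤ mem[q + 1] must hold.
Before t := 2*t + 8: lim ≤ mem[q + 1]
Before m := lim + 1: lim ≤ mem[q + 1]
Before skip: lim ≤ mem[q + 1]
Before mem[0] := q + 2: lim ≤ store(mem, 0, q + 2)[q + 1]
Answer: WP = lim ≤ store(mem, 0, q + 2)[q + 1]


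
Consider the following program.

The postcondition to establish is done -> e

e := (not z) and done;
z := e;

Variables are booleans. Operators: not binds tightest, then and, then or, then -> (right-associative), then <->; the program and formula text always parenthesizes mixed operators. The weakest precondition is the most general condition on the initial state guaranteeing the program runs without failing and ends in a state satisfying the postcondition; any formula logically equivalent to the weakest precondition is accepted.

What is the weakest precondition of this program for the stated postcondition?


Working backward. After the program, done -> e must hold.
Before z := e: done -> e
Before e := (not z) and done: done -> ((not z) and done)
Answer: WP = done -> ((not z) and done)


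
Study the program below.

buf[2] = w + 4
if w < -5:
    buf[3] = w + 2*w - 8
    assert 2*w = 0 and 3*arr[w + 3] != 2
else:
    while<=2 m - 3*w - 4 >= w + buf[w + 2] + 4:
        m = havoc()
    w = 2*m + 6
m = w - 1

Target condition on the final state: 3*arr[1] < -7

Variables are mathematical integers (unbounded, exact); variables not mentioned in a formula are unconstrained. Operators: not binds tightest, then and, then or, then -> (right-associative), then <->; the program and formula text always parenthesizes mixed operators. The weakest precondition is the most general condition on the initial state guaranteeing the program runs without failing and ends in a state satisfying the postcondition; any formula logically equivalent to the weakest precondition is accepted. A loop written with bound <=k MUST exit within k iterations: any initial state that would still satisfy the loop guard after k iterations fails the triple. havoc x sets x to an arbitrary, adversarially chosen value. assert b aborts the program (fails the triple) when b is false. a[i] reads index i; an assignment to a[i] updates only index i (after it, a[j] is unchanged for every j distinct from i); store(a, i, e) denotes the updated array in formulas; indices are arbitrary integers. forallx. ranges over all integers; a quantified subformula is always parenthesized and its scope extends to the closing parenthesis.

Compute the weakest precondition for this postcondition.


Working backward. After the program, 3*arr[1] < -7 must hold.
Before m := w - 1: 3*arr[1] < -7
Then branch requires 2*w = 0 and 3*arr[w + 3] != 2 and 3*arr[1] < -7; else branch requires (m >= buf[w + 2] + 4*w + 8 -> (forall m_2. ((m_2 >= buf[w + 2] + 4*w + 8 -> (forall m_1. ((not (m_1 >= buf[w + 2] + 4*w + 8)) and 3*arr[1] < -7))) and ((not (m_2 >= buf[w + 2] + 4*w + 8)) -> 3*arr[1] < -7)))) and ((not (m >= buf[w + 2] + 4*w + 8)) -> 3*arr[1] < -7).
Before the if: (w < -5 -> (2*w = 0 and 3*arr[w + 3] != 2 and 3*arr[1] < -7)) and ((not (w < -5)) -> ((m >= buf[w + 2] + 4*w + 8 -> (forall m_2. ((m_2 >= buf[w + 2] + 4*w + 8 -> (forall m_1. ((not (m_1 >= buf[w + 2] + 4*w + 8)) and 3*arr[1] < -7))) and ((not (m_2 >= buf[w + 2] + 4*w + 8)) -> 3*arr[1] < -7)))) and ((not (m >= buf[w + 2] + 4*w + 8)) -> 3*arr[1] < -7)))
Before buf[2] := w + 4: (w < -5 -> (2*w = 0 and 3*arr[w + 3] != 2 and 3*arr[1] < -7)) and ((not (w < -5)) -> ((m >= store(buf, 2, w + 4)[w + 2] + 4*w + 8 -> (forall m_2. ((m_2 >= store(buf, 2, w + 4)[w + 2] + 4*w + 8 -> (forall m_1. ((not (m_1 >= store(buf, 2, w + 4)[w + 2] + 4*w + 8)) and 3*arr[1] < -7))) and ((not (m_2 >= store(buf, 2, w + 4)[w + 2] + 4*w + 8)) -> 3*arr[1] < -7)))) and ((not (m >= store(buf, 2, w + 4)[w + 2] + 4*w + 8)) -> 3*arr[1] < -7)))
Answer: WP = (w < -5 -> (2*w = 0 and 3*arr[w + 3] != 2 and 3*arr[1] < -7)) and ((not (w < -5)) -> ((m >= store(buf, 2, w + 4)[w + 2] + 4*w + 8 -> (forall m_2. ((m_2 >= store(buf, 2, w + 4)[w + 2] + 4*w + 8 -> (forall m_1. ((not (m_1 >= store(buf, 2, w + 4)[w + 2] + 4*w + 8)) and 3*arr[1] < -7))) and ((not (m_2 >= store(buf, 2, w + 4)[w + 2] + 4*w + 8)) -> 3*arr[1] < -7)))) and ((not (m >= store(buf, 2, w + 4)[w + 2] + 4*w + 8)) -> 3*arr[1] < -7)))


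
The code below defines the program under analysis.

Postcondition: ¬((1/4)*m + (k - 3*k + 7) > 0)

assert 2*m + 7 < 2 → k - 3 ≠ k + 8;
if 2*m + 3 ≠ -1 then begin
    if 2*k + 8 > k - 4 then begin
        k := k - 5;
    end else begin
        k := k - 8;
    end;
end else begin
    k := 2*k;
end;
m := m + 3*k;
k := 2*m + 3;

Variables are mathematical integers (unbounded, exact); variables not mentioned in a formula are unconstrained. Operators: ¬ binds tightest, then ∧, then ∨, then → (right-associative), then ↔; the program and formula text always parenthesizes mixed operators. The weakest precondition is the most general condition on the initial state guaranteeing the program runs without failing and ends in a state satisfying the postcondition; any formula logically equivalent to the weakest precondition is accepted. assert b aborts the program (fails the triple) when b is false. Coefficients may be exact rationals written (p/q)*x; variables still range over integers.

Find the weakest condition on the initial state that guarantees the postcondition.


Working backward. After the program, the postcondition ¬((1/4)*m + (k - 3*k + 7) > 0) must hold; in canonical form it is ¬((1/4)*m > 2*k - 7).
Before k := 2*m + 3: ¬((15/4)*m < 1)
Before m := m + 3*k: ¬((45/4)*k + (15/4)*m < 1)
Then branch requires (k > -12 → (¬((45/4)*k + (15/4)*m < 229/4))) ∧ ((¬(k > -12)) → (¬((45/4)*k + (15/4)*m < 91))); else branch requires ¬((45/2)*k + (15/4)*m < 1).
Before the if: (2*m ≠ -4 → ((k > -12 → (¬((45/4)*k + (15/4)*m < 229/4))) ∧ ((¬(k > -12)) → (¬((45/4)*k + (15/4)*m < 91))))) ∧ ((¬(2*m ≠ -4)) → (¬((45/2)*k + (15/4)*m < 1)))
Before assert 2*m + 7 < 2 → k - 3 ≠ k + 8: (2*m ≠ -4 → ((k > -12 → (¬((45/4)*k + (15/4)*m < 229/4))) ∧ ((¬(k > -12)) → (¬((45/4)*k + (15/4)*m < 91))))) ∧ ((¬(2*m ≠ -4)) → (¬((45/2)*k + (15/4)*m < 1)))
Answer: WP = (2*m ≠ -4 → ((k > -12 → (¬((45/4)*k + (15/4)*m < 229/4))) ∧ ((¬(k > -12)) → (¬((45/4)*k + (15/4)*m < 91))))) ∧ ((¬(2*m ≠ -4)) → (¬((45/2)*k + (15/4)*m < 1)))


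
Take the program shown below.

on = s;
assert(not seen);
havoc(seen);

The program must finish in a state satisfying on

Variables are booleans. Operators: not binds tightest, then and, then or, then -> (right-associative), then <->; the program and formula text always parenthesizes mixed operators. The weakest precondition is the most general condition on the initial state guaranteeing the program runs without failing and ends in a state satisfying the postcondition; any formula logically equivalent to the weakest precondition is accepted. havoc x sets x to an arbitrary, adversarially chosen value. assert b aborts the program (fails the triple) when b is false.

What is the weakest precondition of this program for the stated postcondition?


Working backward. After the program, on must hold.
Before havoc seen: on
Before assert not seen: (not seen) and on
Before on := s: (not seen) and s
Answer: WP = (not seen) and s


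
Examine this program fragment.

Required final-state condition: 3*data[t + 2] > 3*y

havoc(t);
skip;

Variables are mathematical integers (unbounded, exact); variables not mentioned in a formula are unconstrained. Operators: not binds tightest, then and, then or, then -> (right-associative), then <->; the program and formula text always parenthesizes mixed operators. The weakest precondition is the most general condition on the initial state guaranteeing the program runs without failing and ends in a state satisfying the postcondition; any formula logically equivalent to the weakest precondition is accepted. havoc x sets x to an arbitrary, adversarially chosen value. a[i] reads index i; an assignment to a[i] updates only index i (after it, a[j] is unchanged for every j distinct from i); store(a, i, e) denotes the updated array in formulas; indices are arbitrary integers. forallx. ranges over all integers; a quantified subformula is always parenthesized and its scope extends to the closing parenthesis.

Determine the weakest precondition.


Working backward. After the program, 3*data[t + 2] > 3*y must hold.
Before skip: 3*data[t + 2] > 3*y
Before havoc t: forall t_1. 3*data[t_1 + 2] > 3*y
Answer: WP = forall t_1. 3*data[t_1 + 2] > 3*y


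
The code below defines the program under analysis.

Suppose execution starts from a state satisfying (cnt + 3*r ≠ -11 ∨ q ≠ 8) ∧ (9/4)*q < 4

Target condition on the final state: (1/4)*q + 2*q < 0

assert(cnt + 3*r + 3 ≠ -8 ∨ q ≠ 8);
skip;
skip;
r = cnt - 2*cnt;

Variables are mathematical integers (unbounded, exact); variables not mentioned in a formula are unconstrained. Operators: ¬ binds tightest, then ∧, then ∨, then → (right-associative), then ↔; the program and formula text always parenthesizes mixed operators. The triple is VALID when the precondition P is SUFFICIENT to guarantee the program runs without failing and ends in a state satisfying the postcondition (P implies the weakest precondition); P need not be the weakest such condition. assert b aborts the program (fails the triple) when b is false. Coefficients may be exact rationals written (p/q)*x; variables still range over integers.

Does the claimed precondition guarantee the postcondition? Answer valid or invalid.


Working backward. After the program, the postcondition (1/4)*q + 2*q < 0 must hold; in canonical form it is (9/4)*q < 0.
Before r := cnt - 2*cnt: (9/4)*q < 0
Before skip: (9/4)*q < 0
Before skip: (9/4)*q < 0
Before assert cnt + 3*r + 3 ≠ -8 ∨ q ≠ 8: (cnt + 3*r ≠ -11 ∨ q ≠ 8) ∧ (9/4)*q < 0
The weakest precondition is (cnt + 3*r ≠ -11 ∨ q ≠ 8) ∧ (9/4)*q < 0.
Check whether (cnt + 3*r ≠ -11 ∨ q ≠ 8) ∧ (9/4)*q < 4 implies it.
Countermodel: at the initial state cnt = -11, q = 0, r = 0, the precondition holds but the weakest precondition fails.
Answer: invalid


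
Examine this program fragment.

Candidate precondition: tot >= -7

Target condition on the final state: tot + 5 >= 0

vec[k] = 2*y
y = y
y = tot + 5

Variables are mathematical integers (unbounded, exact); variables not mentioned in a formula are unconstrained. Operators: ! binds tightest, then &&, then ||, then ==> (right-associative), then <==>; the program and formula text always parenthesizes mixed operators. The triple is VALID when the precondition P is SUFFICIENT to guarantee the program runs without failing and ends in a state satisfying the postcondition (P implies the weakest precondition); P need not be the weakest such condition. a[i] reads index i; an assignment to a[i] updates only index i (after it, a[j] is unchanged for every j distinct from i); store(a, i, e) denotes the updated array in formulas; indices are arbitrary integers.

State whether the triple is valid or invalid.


Working backward. After the program, the postcondition tot + 5 >= 0 must hold; in canonical form it is tot >= -5.
Before y := tot + 5: tot >= -5
Before y := y: tot >= -5
Before vec[k] := 2*y: tot >= -5
The weakest precondition is tot >= -5.
Check whether tot >= -7 implies it.
Countermodel: at the initial state tot = -7, the precondition holds but the weakest precondition fails.
Answer: invalid


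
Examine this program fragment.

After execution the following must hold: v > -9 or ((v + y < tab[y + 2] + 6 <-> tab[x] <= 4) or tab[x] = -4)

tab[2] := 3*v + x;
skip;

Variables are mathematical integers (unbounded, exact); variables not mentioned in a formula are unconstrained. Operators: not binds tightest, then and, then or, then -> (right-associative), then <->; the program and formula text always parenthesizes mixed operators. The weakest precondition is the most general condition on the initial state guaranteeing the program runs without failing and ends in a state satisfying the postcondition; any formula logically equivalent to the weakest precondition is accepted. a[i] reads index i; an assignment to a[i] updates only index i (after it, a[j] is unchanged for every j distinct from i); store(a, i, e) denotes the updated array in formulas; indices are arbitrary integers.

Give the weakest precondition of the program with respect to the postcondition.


Working backward. After the program, the postcondition v > -9 or ((v + y < tab[y + 2] + 6 <-> tab[x] <= 4) or tab[x] = -4) must hold; in canonical form it is v > -9 or (v + y < tab[y + 2] + 6 <-> tab[x] <= 4) or tab[x] = -4.
Before skip: v > -9 or (v + y < tab[y + 2] + 6 <-> tab[x] <= 4) or tab[x] = -4
Before tab[2] := 3*v + x: v > -9 or (v + y < store(tab, 2, 3*v + x)[y + 2] + 6 <-> store(tab, 2, 3*v + x)[x] <= 4) or store(tab, 2, 3*v + x)[x] = -4
Answer: WP = v > -9 or (v + y < store(tab, 2, 3*v + x)[y + 2] + 6 <-> store(tab, 2, 3*v + x)[x] <= 4) or store(tab, 2, 3*v + x)[x] = -4


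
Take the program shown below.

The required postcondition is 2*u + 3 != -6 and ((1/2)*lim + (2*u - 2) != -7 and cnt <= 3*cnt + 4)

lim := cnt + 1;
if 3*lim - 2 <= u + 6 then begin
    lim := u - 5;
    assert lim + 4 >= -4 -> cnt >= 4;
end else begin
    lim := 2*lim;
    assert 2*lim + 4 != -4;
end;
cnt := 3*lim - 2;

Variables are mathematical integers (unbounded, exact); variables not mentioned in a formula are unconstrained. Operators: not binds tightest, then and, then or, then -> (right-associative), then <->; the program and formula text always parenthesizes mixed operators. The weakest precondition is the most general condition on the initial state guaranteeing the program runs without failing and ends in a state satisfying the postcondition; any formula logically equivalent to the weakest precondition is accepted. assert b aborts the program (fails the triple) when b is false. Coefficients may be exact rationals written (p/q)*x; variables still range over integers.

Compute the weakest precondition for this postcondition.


Working backward. After the program, the postcondition 2*u + 3 != -6 and ((1/2)*lim + (2*u - 2) != -7 and cnt <= 3*cnt + 4) must hold; in canonical form it is 2*u != -9 and (1/2)*lim + 2*u != -5 and 2*cnt >= -4.
Before cnt := 3*lim - 2: 2*u != -9 and (1/2)*lim + 2*u != -5 and 6*lim >= 0
Then branch requires (u >= -3 -> cnt >= 4) and 2*u != -9 and (5/2)*u != -5/2 and 6*u >= 30; else branch requires 4*lim != -8 and 2*u != -9 and lim + 2*u != -5 and 12*lim >= 0.
Before the if: (3*lim <= u + 8 -> ((u >= -3 -> cnt >= 4) and 2*u != -9 and (5/2)*u != -5/2 and 6*u >= 30)) and ((not (3*lim <= u + 8)) -> (4*lim != -8 and 2*u != -9 and lim + 2*u != -5 and 12*lim >= 0))
Before lim := cnt + 1: (3*cnt <= u + 5 -> ((u >= -3 -> cnt >= 4) and 2*u != -9 and (5/2)*u != -5/2 and 6*u >= 30)) and ((not (3*cnt <= u + 5)) -> (4*cnt != -12 and 2*u != -9 and cnt + 2*u != -6 and 12*cnt >= -12))
Answer: WP = (3*cnt <= u + 5 -> ((u >= -3 -> cnt >= 4) and 2*u != -9 and (5/2)*u != -5/2 and 6*u >= 30)) and ((not (3*cnt <= u + 5)) -> (4*cnt != -12 and 2*u != -9 and cnt + 2*u != -6 and 12*cnt >= -12))


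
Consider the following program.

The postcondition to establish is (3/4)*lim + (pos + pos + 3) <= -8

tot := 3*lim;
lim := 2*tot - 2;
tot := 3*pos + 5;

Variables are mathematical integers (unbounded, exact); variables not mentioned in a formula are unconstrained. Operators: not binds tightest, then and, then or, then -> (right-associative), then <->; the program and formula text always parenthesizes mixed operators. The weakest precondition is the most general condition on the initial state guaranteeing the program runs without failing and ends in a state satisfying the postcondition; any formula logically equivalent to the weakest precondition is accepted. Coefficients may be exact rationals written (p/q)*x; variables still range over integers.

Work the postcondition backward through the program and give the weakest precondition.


Working backward. After the program, the postcondition (3/4)*lim + (pos + pos + 3) <= -8 must hold; in canonical form it is (3/4)*lim + 2*pos <= -11.
Before tot := 3*pos + 5: (3/4)*lim + 2*pos <= -11
Before lim := 2*tot - 2: 2*pos + (3/2)*tot <= -19/2
Before tot := 3*lim: (9/2)*lim + 2*pos <= -19/2
Answer: WP = (9/2)*lim + 2*pos <= -19/2


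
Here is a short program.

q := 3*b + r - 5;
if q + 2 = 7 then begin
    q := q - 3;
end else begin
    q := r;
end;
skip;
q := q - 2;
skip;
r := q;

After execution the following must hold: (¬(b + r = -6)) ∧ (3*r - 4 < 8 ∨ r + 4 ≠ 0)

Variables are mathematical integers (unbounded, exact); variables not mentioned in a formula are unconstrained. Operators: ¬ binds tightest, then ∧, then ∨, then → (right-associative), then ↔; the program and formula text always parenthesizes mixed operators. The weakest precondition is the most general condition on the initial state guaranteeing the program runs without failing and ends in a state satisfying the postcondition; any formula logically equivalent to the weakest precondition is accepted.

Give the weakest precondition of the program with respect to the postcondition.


Working backward. After the program, the postcondition (¬(b + r = -6)) ∧ (3*r - 4 < 8 ∨ r + 4 ≠ 0) must hold; in canonical form it is (¬(b + r = -6)) ∧ (3*r < 12 ∨ r ≠ -4).
Before r := q: (¬(b + q = -6)) ∧ (3*q < 12 ∨ q ≠ -4)
Before skip: (¬(b + q = -6)) ∧ (3*q < 12 ∨ q ≠ -4)
Before q := q - 2: (¬(b + q = -4)) ∧ (3*q < 18 ∨ q ≠ -2)
Before skip: (¬(b + q = -4)) ∧ (3*q < 18 ∨ q ≠ -2)
Then branch requires (¬(b + q = -1)) ∧ (3*q < 27 ∨ q ≠ 1); else branch requires (¬(b + r = -4)) ∧ (3*r < 18 ∨ r ≠ -2).
Before the if: (q = 5 → ((¬(b + q = -1)) ∧ (3*q < 27 ∨ q ≠ 1))) ∧ ((¬(q = 5)) → ((¬(b + r = -4)) ∧ (3*r < 18 ∨ r ≠ -2)))
Before q := 3*b + r - 5: (3*b + r = 10 → ((¬(4*b + r = 4)) ∧ (9*b + 3*r < 42 ∨ 3*b + r ≠ 6))) ∧ ((¬(3*b + r = 10)) → ((¬(b + r = -4)) ∧ (3*r < 18 ∨ r ≠ -2)))
Answer: WP = (3*b + r = 10 → ((¬(4*b + r = 4)) ∧ (9*b + 3*r < 42 ∨ 3*b + r ≠ 6))) ∧ ((¬(3*b + r = 10)) → ((¬(b + r = -4)) ∧ (3*r < 18 ∨ r ≠ -2)))


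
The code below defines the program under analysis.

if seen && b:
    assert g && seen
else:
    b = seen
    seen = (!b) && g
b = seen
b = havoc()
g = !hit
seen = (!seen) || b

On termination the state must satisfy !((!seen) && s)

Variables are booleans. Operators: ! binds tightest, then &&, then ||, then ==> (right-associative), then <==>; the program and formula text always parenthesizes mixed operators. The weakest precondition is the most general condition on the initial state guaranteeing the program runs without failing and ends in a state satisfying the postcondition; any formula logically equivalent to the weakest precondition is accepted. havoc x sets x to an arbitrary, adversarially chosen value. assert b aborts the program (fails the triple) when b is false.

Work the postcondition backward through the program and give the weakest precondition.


Working backward. After the program, !((!seen) && s) must hold.
Before seen := (!seen) || b: !((!((!seen) || b)) && s)
Before g := !hit: !((!((!seen) || b)) && s)
Before havoc b: !(seen && s)
Before b := seen: !(seen && s)
Then branch requires g && seen && (!(seen && s)); else branch requires !((!seen) && g && s).
Before the if: ((seen && b) ==> (g && seen && (!(seen && s)))) && ((!(seen && b)) ==> (!((!seen) && g && s)))
Answer: WP = ((seen && b) ==> (g && seen && (!(seen && s)))) && ((!(seen && b)) ==> (!((!seen) && g && s)))


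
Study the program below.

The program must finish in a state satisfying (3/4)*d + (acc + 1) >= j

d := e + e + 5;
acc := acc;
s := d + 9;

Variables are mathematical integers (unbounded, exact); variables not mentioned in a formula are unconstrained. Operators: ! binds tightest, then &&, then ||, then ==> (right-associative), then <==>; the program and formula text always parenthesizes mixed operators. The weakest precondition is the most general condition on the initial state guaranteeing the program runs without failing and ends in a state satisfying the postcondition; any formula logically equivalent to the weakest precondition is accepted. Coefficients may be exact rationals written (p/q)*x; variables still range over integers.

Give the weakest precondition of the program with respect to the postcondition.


Working backward. After the program, the postcondition (3/4)*d + (acc + 1) >= j must hold; in canonical form it is acc + (3/4)*d >= j - 1.
Before s := d + 9: acc + (3/4)*d >= j - 1
Before acc := acc: acc + (3/4)*d >= j - 1
Before d := e + e + 5: acc + (3/2)*e >= j - 19/4
Answer: WP = acc + (3/2)*e >= j - 19/4


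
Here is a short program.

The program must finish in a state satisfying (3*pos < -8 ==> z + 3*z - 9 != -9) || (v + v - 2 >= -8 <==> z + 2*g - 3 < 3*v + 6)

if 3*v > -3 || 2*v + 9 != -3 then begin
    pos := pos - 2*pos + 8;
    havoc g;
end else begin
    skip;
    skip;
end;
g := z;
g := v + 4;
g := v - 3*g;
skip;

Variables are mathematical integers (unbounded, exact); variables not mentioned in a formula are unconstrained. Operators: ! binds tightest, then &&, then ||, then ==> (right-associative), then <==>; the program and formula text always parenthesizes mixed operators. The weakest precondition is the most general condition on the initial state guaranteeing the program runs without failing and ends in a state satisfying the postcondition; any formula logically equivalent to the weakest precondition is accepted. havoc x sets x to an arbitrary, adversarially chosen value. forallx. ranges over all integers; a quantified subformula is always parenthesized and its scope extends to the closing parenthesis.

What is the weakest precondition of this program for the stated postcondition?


Working backward. After the program, the postcondition (3*pos < -8 ==> z + 3*z - 9 != -9) || (v + v - 2 >= -8 <==> z + 2*g - 3 < 3*v + 6) must hold; in canonical form it is (3*pos < -8 ==> 4*z != 0) || (2*v >= -6 <==> 2*g + z < 3*v + 9).
Before skip: (3*pos < -8 ==> 4*z != 0) || (2*v >= -6 <==> 2*g + z < 3*v + 9)
Before g := v - 3*g: (3*pos < -8 ==> 4*z != 0) || (2*v >= -6 <==> z < 6*g + v + 9)
Before g := v + 4: (3*pos < -8 ==> 4*z != 0) || (2*v >= -6 <==> z < 7*v + 33)
Before g := z: (3*pos < -8 ==> 4*z != 0) || (2*v >= -6 <==> z < 7*v + 33)
Then branch requires (3*pos > 32 ==> 4*z != 0) || (2*v >= -6 <==> z < 7*v + 33); else branch requires (3*pos < -8 ==> 4*z != 0) || (2*v >= -6 <==> z < 7*v + 33).
Before the if: ((3*v > -3 || 2*v != -12) ==> ((3*pos > 32 ==> 4*z != 0) || (2*v >= -6 <==> z < 7*v + 33))) && ((!(3*v > -3 || 2*v != -12)) ==> ((3*pos < -8 ==> 4*z != 0) || (2*v >= -6 <==> z < 7*v + 33)))
Answer: WP = ((3*v > -3 || 2*v != -12) ==> ((3*pos > 32 ==> 4*z != 0) || (2*v >= -6 <==> z < 7*v + 33))) && ((!(3*v > -3 || 2*v != -12)) ==> ((3*pos < -8 ==> 4*z != 0) || (2*v >= -6 <==> z < 7*v + 33)))


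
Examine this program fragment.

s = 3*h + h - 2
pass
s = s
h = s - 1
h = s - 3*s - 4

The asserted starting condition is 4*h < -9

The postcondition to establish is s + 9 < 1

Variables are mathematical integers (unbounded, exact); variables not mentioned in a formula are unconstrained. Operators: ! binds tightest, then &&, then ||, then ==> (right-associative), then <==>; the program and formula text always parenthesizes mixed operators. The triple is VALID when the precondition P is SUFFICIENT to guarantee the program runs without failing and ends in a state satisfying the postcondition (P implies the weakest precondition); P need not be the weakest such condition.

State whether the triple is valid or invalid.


Working backward. After the program, the postcondition s + 9 < 1 must hold; in canonical form it is s < -8.
Before h := s - 3*s - 4: s < -8
Before h := s - 1: s < -8
Before s := s: s < -8
Before skip: s < -8
Before s := 3*h + h - 2: 4*h < -6
The weakest precondition is 4*h < -6.
Check whether 4*h < -9 implies it.
Every state satisfying the precondition satisfies the weakest precondition: the implication holds.
Answer: valid


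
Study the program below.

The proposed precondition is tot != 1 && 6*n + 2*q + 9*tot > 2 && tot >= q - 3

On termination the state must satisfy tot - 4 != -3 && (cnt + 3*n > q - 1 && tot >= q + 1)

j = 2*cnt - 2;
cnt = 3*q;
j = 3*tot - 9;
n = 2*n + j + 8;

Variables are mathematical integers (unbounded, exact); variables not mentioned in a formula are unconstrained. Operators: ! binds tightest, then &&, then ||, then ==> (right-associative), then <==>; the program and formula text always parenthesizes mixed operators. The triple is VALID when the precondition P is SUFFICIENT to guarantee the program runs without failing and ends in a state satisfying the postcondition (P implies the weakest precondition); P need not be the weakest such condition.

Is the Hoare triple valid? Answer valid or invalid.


Working backward. After the program, the postcondition tot - 4 != -3 && (cnt + 3*n > q - 1 && tot >= q + 1) must hold; in canonical form it is tot != 1 && cnt + 3*n > q - 1 && tot >= q + 1.
Before n := 2*n + j + 8: tot != 1 && cnt + 3*j + 6*n > q - 25 && tot >= q + 1
Before j := 3*tot - 9: tot != 1 && cnt + 6*n + 9*tot > q + 2 && tot >= q + 1
Before cnt := 3*q: tot != 1 && 6*n + 2*q + 9*tot > 2 && tot >= q + 1
Before j := 2*cnt - 2: tot != 1 && 6*n + 2*q + 9*tot > 2 && tot >= q + 1
The weakest precondition is tot != 1 && 6*n + 2*q + 9*tot > 2 && tot >= q + 1.
Check whether tot != 1 && 6*n + 2*q + 9*tot > 2 && tot >= q - 3 implies it.
Countermodel: at the initial state n = 2, q = 0, tot = -1, the precondition holds but the weakest precondition fails.
Answer: invalid


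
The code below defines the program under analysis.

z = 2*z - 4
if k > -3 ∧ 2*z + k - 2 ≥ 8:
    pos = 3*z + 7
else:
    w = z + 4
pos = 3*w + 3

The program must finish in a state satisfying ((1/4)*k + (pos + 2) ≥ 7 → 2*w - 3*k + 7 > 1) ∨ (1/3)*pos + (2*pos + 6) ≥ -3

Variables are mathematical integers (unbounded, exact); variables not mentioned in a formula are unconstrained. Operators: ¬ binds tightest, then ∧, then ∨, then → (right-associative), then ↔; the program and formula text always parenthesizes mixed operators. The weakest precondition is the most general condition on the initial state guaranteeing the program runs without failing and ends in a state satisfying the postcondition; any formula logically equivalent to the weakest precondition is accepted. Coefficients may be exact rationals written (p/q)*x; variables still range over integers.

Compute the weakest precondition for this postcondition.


Working backward. After the program, the postcondition ((1/4)*k + (pos + 2) ≥ 7 → 2*w - 3*k + 7 > 1) ∨ (1/3)*pos + (2*pos + 6) ≥ -3 must hold; in canonical form it is ((1/4)*k + pos ≥ 5 → 2*w > 3*k - 6) ∨ (7/3)*pos ≥ -9.
Before pos := 3*w + 3: ((1/4)*k + 3*w ≥ 2 → 2*w > 3*k - 6) ∨ 7*w ≥ -16
Then branch requires ((1/4)*k + 3*w ≥ 2 → 2*w > 3*k - 6) ∨ 7*w ≥ -16; else branch requires ((1/4)*k + 3*z ≥ -10 → 2*z > 3*k - 14) ∨ 7*z ≥ -44.
Before the if: ((k > -3 ∧ k + 2*z ≥ 10) → (((1/4)*k + 3*w ≥ 2 → 2*w > 3*k - 6) ∨ 7*w ≥ -16)) ∧ ((¬(k > -3 ∧ k + 2*z ≥ 10)) → (((1/4)*k + 3*z ≥ -10 → 2*z > 3*k - 14) ∨ 7*z ≥ -44))
Before z := 2*z - 4: ((k > -3 ∧ k + 4*z ≥ 18) → (((1/4)*k + 3*w ≥ 2 → 2*w > 3*k - 6) ∨ 7*w ≥ -16)) ∧ ((¬(k > -3 ∧ k + 4*z ≥ 18)) → (((1/4)*k + 6*z ≥ 2 → 4*z > 3*k - 6) ∨ 14*z ≥ -16))
Answer: WP = ((k > -3 ∧ k + 4*z ≥ 18) → (((1/4)*k + 3*w ≥ 2 → 2*w > 3*k - 6) ∨ 7*w ≥ -16)) ∧ ((¬(k > -3 ∧ k + 4*z ≥ 18)) → (((1/4)*k + 6*z ≥ 2 → 4*z > 3*k - 6) ∨ 14*z ≥ -16))


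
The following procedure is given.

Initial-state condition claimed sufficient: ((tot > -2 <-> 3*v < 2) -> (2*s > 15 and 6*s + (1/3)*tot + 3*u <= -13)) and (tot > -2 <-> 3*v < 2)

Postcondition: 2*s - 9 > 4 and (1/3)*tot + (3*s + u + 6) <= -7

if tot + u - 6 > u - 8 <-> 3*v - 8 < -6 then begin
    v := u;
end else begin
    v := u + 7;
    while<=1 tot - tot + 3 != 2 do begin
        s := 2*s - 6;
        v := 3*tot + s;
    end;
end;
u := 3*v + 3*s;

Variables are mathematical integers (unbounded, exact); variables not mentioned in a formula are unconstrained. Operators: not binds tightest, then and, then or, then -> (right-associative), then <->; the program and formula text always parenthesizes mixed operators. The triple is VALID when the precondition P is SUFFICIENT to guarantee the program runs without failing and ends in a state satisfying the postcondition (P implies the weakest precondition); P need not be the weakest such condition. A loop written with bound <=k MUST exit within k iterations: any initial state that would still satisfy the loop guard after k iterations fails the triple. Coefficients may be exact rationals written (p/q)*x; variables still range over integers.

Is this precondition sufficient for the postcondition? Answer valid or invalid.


Working backward. After the program, the postcondition 2*s - 9 > 4 and (1/3)*tot + (3*s + u + 6) <= -7 must hold; in canonical form it is 2*s > 13 and 3*s + (1/3)*tot + u <= -13.
Before u := 3*v + 3*s: 2*s > 13 and 6*s + (1/3)*tot + 3*v <= -13
Then branch requires 2*s > 13 and 6*s + (1/3)*tot + 3*u <= -13; else branch requires false.
Before the if: ((tot > -2 <-> 3*v < 2) -> (2*s > 13 and 6*s + (1/3)*tot + 3*u <= -13)) and (tot > -2 <-> 3*v < 2)
The weakest precondition is ((tot > -2 <-> 3*v < 2) -> (2*s > 13 and 6*s + (1/3)*tot + 3*u <= -13)) and (tot > -2 <-> 3*v < 2).
Check whether ((tot > -2 <-> 3*v < 2) -> (2*s > 15 and 6*s + (1/3)*tot + 3*u <= -13)) and (tot > -2 <-> 3*v < 2) implies it.
Every state satisfying the precondition satisfies the weakest precondition: the implication holds.
Answer: valid


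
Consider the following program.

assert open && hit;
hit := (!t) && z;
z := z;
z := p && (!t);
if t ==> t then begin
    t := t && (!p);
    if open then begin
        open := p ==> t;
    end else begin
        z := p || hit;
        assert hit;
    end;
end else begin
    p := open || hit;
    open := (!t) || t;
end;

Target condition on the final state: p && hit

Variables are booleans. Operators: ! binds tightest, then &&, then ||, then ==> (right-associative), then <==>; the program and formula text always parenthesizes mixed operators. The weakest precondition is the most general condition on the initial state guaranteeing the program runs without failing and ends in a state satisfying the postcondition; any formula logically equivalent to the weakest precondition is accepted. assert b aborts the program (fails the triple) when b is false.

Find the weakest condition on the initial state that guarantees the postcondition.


Working backward. After the program, p && hit must hold.
Then branch requires (open ==> (p && hit)) && ((!open) ==> (hit && p)); else branch requires (open || hit) && hit.
Before the if: (open ==> (p && hit)) && ((!open) ==> (hit && p))
Before z := p && (!t): (open ==> (p && hit)) && ((!open) ==> (hit && p))
Before z := z: (open ==> (p && hit)) && ((!open) ==> (hit && p))
Before hit := (!t) && z: (open ==> (p && (!t) && z)) && ((!open) ==> ((!t) && z && p))
Before assert open && hit: open && hit && (open ==> (p && (!t) && z)) && ((!open) ==> ((!t) && z && p))
Answer: WP = open && hit && (open ==> (p && (!t) && z)) && ((!open) ==> ((!t) && z && p))


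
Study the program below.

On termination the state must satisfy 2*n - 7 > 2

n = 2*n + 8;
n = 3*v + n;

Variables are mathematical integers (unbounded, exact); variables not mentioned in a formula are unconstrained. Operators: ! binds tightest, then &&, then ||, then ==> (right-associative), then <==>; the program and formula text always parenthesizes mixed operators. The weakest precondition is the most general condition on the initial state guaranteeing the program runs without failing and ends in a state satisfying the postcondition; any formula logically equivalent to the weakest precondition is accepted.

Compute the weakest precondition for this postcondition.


Working backward. After the program, the postcondition 2*n - 7 > 2 must hold; in canonical form it is 2*n > 9.
Before n := 3*v + n: 2*n + 6*v > 9
Before n := 2*n + 8: 4*n + 6*v > -7
Answer: WP = 4*n + 6*v > -7


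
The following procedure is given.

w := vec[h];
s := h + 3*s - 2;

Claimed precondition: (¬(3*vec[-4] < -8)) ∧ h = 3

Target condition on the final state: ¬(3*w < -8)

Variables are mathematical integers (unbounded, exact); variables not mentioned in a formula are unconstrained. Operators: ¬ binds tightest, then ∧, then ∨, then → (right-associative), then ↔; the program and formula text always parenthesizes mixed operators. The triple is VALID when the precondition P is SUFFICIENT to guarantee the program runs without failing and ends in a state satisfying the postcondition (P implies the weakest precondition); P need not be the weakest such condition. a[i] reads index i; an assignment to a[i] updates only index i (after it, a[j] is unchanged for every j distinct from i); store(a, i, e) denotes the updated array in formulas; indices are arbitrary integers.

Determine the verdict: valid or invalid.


Working backward. After the program, ¬(3*w < -8) must hold.
Before s := h + 3*s - 2: ¬(3*w < -8)
Before w := vec[h]: ¬(3*vec[h] < -8)
The weakest precondition is ¬(3*vec[h] < -8).
Check whether (¬(3*vec[-4] < -8)) ∧ h = 3 implies it.
Countermodel: at the initial state h = 3, vec = {[-4] = 0, [3] = -3, elsewhere -3}, the precondition holds but the weakest precondition fails.
Answer: invalid


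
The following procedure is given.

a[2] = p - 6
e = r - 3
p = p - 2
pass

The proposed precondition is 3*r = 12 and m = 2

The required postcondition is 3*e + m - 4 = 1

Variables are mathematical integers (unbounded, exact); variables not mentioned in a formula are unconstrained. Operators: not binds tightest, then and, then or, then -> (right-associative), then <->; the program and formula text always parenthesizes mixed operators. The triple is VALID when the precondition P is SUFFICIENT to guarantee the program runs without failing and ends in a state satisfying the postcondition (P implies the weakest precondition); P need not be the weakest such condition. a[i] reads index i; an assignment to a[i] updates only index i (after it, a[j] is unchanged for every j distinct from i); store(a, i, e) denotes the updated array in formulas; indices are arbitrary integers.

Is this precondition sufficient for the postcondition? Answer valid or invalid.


Working backward. After the program, the postcondition 3*e + m - 4 = 1 must hold; in canonical form it is 3*e + m = 5.
Before skip: 3*e + m = 5
Before p := p - 2: 3*e + m = 5
Before e := r - 3: m + 3*r = 14
Before a[2] := p - 6: m + 3*r = 14
The weakest precondition is m + 3*r = 14.
Check whether 3*r = 12 and m = 2 implies it.
Every state satisfying the precondition satisfies the weakest precondition: the implication holds.
Answer: valid


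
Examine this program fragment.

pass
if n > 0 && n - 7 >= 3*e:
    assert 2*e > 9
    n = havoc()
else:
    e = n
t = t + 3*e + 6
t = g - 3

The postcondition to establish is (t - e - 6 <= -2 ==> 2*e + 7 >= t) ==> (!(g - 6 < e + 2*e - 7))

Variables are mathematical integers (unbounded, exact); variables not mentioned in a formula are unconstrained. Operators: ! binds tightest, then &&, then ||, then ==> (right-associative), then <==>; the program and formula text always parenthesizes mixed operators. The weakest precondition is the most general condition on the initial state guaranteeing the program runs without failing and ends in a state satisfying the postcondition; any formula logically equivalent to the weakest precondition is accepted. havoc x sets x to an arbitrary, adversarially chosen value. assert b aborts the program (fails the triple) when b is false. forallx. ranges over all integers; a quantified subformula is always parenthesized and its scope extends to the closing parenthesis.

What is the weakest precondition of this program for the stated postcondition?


Working backward. After the program, the postcondition (t - e - 6 <= -2 ==> 2*e + 7 >= t) ==> (!(g - 6 < e + 2*e - 7)) must hold; in canonical form it is (t <= e + 4 ==> 2*e >= t - 7) ==> (!(g < 3*e - 1)).
Before t := g - 3: (g <= e + 7 ==> 2*e >= g - 10) ==> (!(g < 3*e - 1))
Before t := t + 3*e + 6: (g <= e + 7 ==> 2*e >= g - 10) ==> (!(g < 3*e - 1))
Then branch requires 2*e > 9 && ((g <= e + 7 ==> 2*e >= g - 10) ==> (!(g < 3*e - 1))); else branch requires (g <= n + 7 ==> 2*n >= g - 10) ==> (!(g < 3*n - 1)).
Before the if: ((n > 0 && n >= 3*e + 7) ==> (2*e > 9 && ((g <= e + 7 ==> 2*e >= g - 10) ==> (!(g < 3*e - 1))))) && ((!(n > 0 && n >= 3*e + 7)) ==> ((g <= n + 7 ==> 2*n >= g - 10) ==> (!(g < 3*n - 1))))
Before skip: ((n > 0 && n >= 3*e + 7) ==> (2*e > 9 && ((g <= e + 7 ==> 2*e >= g - 10) ==> (!(g < 3*e - 1))))) && ((!(n > 0 && n >= 3*e + 7)) ==> ((g <= n + 7 ==> 2*n >= g - 10) ==> (!(g < 3*n - 1))))
Answer: WP = ((n > 0 && n >= 3*e + 7) ==> (2*e > 9 && ((g <= e + 7 ==> 2*e >= g - 10) ==> (!(g < 3*e - 1))))) && ((!(n > 0 && n >= 3*e + 7)) ==> ((g <= n + 7 ==> 2*n >= g - 10) ==> (!(g < 3*n - 1))))


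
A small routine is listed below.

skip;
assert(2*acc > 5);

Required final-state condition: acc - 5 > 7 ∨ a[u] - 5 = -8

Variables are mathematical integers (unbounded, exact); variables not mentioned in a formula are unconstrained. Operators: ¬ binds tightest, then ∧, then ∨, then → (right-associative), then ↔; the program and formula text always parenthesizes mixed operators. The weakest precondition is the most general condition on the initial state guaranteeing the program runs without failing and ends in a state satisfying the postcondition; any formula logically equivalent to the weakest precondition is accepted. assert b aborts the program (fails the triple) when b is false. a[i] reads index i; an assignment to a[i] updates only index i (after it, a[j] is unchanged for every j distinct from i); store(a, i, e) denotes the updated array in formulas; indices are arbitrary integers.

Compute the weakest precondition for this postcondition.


Working backward. After the program, the postcondition acc - 5 > 7 ∨ a[u] - 5 = -8 must hold; in canonical form it is acc > 12 ∨ a[u] = -3.
Before assert 2*acc > 5: 2*acc > 5 ∧ (acc > 12 ∨ a[u] = -3)
Before skip: 2*acc > 5 ∧ (acc > 12 ∨ a[u] = -3)
Answer: WP = 2*acc > 5 ∧ (acc > 12 ∨ a[u] = -3)
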